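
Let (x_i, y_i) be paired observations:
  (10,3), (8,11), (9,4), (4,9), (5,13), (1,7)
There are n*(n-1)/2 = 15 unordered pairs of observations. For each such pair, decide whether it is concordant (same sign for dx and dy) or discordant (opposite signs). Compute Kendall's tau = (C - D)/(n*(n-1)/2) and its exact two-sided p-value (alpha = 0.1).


Step 1: Enumerate the 15 unordered pairs (i,j) with i<j and classify each by sign(x_j-x_i) * sign(y_j-y_i).
  (1,2):dx=-2,dy=+8->D; (1,3):dx=-1,dy=+1->D; (1,4):dx=-6,dy=+6->D; (1,5):dx=-5,dy=+10->D
  (1,6):dx=-9,dy=+4->D; (2,3):dx=+1,dy=-7->D; (2,4):dx=-4,dy=-2->C; (2,5):dx=-3,dy=+2->D
  (2,6):dx=-7,dy=-4->C; (3,4):dx=-5,dy=+5->D; (3,5):dx=-4,dy=+9->D; (3,6):dx=-8,dy=+3->D
  (4,5):dx=+1,dy=+4->C; (4,6):dx=-3,dy=-2->C; (5,6):dx=-4,dy=-6->C
Step 2: C = 5, D = 10, total pairs = 15.
Step 3: tau = (C - D)/(n(n-1)/2) = (5 - 10)/15 = -0.333333.
Step 4: Exact two-sided p-value (enumerate n! = 720 permutations of y under H0): p = 0.469444.
Step 5: alpha = 0.1. fail to reject H0.

tau_b = -0.3333 (C=5, D=10), p = 0.469444, fail to reject H0.


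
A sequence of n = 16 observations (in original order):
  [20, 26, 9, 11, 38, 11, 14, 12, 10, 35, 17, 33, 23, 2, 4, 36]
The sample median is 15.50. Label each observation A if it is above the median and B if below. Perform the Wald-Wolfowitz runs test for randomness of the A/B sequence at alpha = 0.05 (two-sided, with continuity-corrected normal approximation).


Step 1: Compute median = 15.50; label A = above, B = below.
Labels in order: AABBABBBBAAAABBA  (n_A = 8, n_B = 8)
Step 2: Count runs R = 7.
Step 3: Under H0 (random ordering), E[R] = 2*n_A*n_B/(n_A+n_B) + 1 = 2*8*8/16 + 1 = 9.0000.
        Var[R] = 2*n_A*n_B*(2*n_A*n_B - n_A - n_B) / ((n_A+n_B)^2 * (n_A+n_B-1)) = 14336/3840 = 3.7333.
        SD[R] = 1.9322.
Step 4: Continuity-corrected z = (R + 0.5 - E[R]) / SD[R] = (7 + 0.5 - 9.0000) / 1.9322 = -0.7763.
Step 5: Two-sided p-value via normal approximation = 2*(1 - Phi(|z|)) = 0.437558.
Step 6: alpha = 0.05. fail to reject H0.

R = 7, z = -0.7763, p = 0.437558, fail to reject H0.


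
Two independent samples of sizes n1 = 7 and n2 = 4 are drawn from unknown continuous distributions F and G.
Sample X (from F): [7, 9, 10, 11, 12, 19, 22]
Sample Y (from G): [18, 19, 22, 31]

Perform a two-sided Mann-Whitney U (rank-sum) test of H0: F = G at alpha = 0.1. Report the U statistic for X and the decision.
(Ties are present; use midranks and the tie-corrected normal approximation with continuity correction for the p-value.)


Step 1: Combine and sort all 11 observations; assign midranks.
sorted (value, group): (7,X), (9,X), (10,X), (11,X), (12,X), (18,Y), (19,X), (19,Y), (22,X), (22,Y), (31,Y)
ranks: 7->1, 9->2, 10->3, 11->4, 12->5, 18->6, 19->7.5, 19->7.5, 22->9.5, 22->9.5, 31->11
Step 2: Rank sum for X: R1 = 1 + 2 + 3 + 4 + 5 + 7.5 + 9.5 = 32.
Step 3: U_X = R1 - n1(n1+1)/2 = 32 - 7*8/2 = 32 - 28 = 4.
       U_Y = n1*n2 - U_X = 28 - 4 = 24.
Step 4: Ties are present, so use the tie-corrected normal approximation (with continuity correction) for the p-value.
Step 5: p-value = 0.071302; compare to alpha = 0.1. reject H0.

U_X = 4, p = 0.071302, reject H0 at alpha = 0.1.


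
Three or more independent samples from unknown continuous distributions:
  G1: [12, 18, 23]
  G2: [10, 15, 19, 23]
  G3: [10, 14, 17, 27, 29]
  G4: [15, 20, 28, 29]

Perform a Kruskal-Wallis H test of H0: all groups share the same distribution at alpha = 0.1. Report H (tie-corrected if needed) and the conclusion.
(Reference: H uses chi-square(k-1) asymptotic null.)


Step 1: Combine all N = 16 observations and assign midranks.
sorted (value, group, rank): (10,G2,1.5), (10,G3,1.5), (12,G1,3), (14,G3,4), (15,G2,5.5), (15,G4,5.5), (17,G3,7), (18,G1,8), (19,G2,9), (20,G4,10), (23,G1,11.5), (23,G2,11.5), (27,G3,13), (28,G4,14), (29,G3,15.5), (29,G4,15.5)
Step 2: Sum ranks within each group.
R_1 = 22.5 (n_1 = 3)
R_2 = 27.5 (n_2 = 4)
R_3 = 41 (n_3 = 5)
R_4 = 45 (n_4 = 4)
Step 3: H = 12/(N(N+1)) * sum(R_i^2/n_i) - 3(N+1)
     = 12/(16*17) * (22.5^2/3 + 27.5^2/4 + 41^2/5 + 45^2/4) - 3*17
     = 0.044118 * 1200.26 - 51
     = 1.952757.
Step 4: Ties present; correction factor C = 1 - 24/(16^3 - 16) = 0.994118. Corrected H = 1.952757 / 0.994118 = 1.964312.
Step 5: Under H0, H ~ chi^2(3); p-value = 0.579847.
Step 6: alpha = 0.1. fail to reject H0.

H = 1.9643, df = 3, p = 0.579847, fail to reject H0.


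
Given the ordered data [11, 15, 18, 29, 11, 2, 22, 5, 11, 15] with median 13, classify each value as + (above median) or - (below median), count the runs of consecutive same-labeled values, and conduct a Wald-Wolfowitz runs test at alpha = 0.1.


Step 1: Compute median = 13; label A = above, B = below.
Labels in order: BAAABBABBA  (n_A = 5, n_B = 5)
Step 2: Count runs R = 6.
Step 3: Under H0 (random ordering), E[R] = 2*n_A*n_B/(n_A+n_B) + 1 = 2*5*5/10 + 1 = 6.0000.
        Var[R] = 2*n_A*n_B*(2*n_A*n_B - n_A - n_B) / ((n_A+n_B)^2 * (n_A+n_B-1)) = 2000/900 = 2.2222.
        SD[R] = 1.4907.
Step 4: R = E[R], so z = 0 with no continuity correction.
Step 5: Two-sided p-value via normal approximation = 2*(1 - Phi(|z|)) = 1.000000.
Step 6: alpha = 0.1. fail to reject H0.

R = 6, z = 0.0000, p = 1.000000, fail to reject H0.


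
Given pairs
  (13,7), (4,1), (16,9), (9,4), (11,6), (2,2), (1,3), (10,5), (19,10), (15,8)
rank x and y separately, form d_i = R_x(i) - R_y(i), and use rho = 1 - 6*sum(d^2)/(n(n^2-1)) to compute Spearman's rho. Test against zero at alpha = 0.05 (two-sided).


Step 1: Rank x and y separately (midranks; no ties here).
rank(x): 13->7, 4->3, 16->9, 9->4, 11->6, 2->2, 1->1, 10->5, 19->10, 15->8
rank(y): 7->7, 1->1, 9->9, 4->4, 6->6, 2->2, 3->3, 5->5, 10->10, 8->8
Step 2: d_i = R_x(i) - R_y(i); compute d_i^2.
  (7-7)^2=0, (3-1)^2=4, (9-9)^2=0, (4-4)^2=0, (6-6)^2=0, (2-2)^2=0, (1-3)^2=4, (5-5)^2=0, (10-10)^2=0, (8-8)^2=0
sum(d^2) = 8.
Step 3: rho = 1 - 6*8 / (10*(10^2 - 1)) = 1 - 48/990 = 0.951515.
Step 4: Under H0, t = rho * sqrt((n-2)/(1-rho^2)) = 8.7493 ~ t(8).
Step 5: Two-sided p-value from the t-distribution with 8 df = 0.000023.
Step 6: alpha = 0.05. reject H0.

rho = 0.9515, p = 0.000023, reject H0 at alpha = 0.05.


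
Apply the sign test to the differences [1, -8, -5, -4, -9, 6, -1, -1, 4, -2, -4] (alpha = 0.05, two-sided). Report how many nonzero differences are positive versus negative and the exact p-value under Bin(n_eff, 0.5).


Step 1: Discard zero differences. Original n = 11; n_eff = number of nonzero differences = 11.
Nonzero differences (with sign): +1, -8, -5, -4, -9, +6, -1, -1, +4, -2, -4
Step 2: Count signs: positive = 3, negative = 8.
Step 3: Under H0: P(positive) = 0.5, so the number of positives S ~ Bin(11, 0.5).
Step 4: Two-sided exact p-value = sum of Bin(11,0.5) probabilities at or below the observed probability = 0.226562.
Step 5: alpha = 0.05. fail to reject H0.

n_eff = 11, pos = 3, neg = 8, p = 0.226562, fail to reject H0.


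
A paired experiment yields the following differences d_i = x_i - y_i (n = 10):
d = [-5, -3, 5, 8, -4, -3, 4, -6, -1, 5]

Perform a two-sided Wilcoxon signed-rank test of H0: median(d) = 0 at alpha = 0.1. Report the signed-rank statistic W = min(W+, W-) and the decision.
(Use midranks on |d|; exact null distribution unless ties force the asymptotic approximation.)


Step 1: Drop any zero differences (none here) and take |d_i|.
|d| = [5, 3, 5, 8, 4, 3, 4, 6, 1, 5]
Step 2: Midrank |d_i| (ties get averaged ranks).
ranks: |5|->7, |3|->2.5, |5|->7, |8|->10, |4|->4.5, |3|->2.5, |4|->4.5, |6|->9, |1|->1, |5|->7
Step 3: Attach original signs; sum ranks with positive sign and with negative sign.
W+ = 7 + 10 + 4.5 + 7 = 28.5
W- = 7 + 2.5 + 4.5 + 2.5 + 9 + 1 = 26.5
(Check: W+ + W- = 55 should equal n(n+1)/2 = 55.)
Step 4: Test statistic W = min(W+, W-) = 26.5.
Step 5: Ties in |d|, so use the tie-corrected normal approximation.
        E[W] = n(n+1)/4 = 10*11/4 = 27.5.
        Tie groups: |d|=3 (t=2), |d|=4 (t=2), |d|=5 (t=3); sum(t^3 - t) = 36.
        Var[W] = n(n+1)(2n+1)/24 - sum(t^3-t)/48 = 2310/24 - 36/48 = 95.5.
        z = (W - E[W]) / sqrt(Var[W]) = (26.5 - 27.5) / 9.7724 = -0.1023.
        Two-sided p = 2*Phi(z) = 0.918496.
Step 6: alpha = 0.1. fail to reject H0.

W+ = 28.5, W- = 26.5, W = min = 26.5, p = 0.918496, fail to reject H0.


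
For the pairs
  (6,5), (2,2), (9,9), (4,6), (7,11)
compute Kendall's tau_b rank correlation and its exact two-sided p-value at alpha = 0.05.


Step 1: Enumerate the 10 unordered pairs (i,j) with i<j and classify each by sign(x_j-x_i) * sign(y_j-y_i).
  (1,2):dx=-4,dy=-3->C; (1,3):dx=+3,dy=+4->C; (1,4):dx=-2,dy=+1->D; (1,5):dx=+1,dy=+6->C
  (2,3):dx=+7,dy=+7->C; (2,4):dx=+2,dy=+4->C; (2,5):dx=+5,dy=+9->C; (3,4):dx=-5,dy=-3->C
  (3,5):dx=-2,dy=+2->D; (4,5):dx=+3,dy=+5->C
Step 2: C = 8, D = 2, total pairs = 10.
Step 3: tau = (C - D)/(n(n-1)/2) = (8 - 2)/10 = 0.600000.
Step 4: Exact two-sided p-value (enumerate n! = 120 permutations of y under H0): p = 0.233333.
Step 5: alpha = 0.05. fail to reject H0.

tau_b = 0.6000 (C=8, D=2), p = 0.233333, fail to reject H0.


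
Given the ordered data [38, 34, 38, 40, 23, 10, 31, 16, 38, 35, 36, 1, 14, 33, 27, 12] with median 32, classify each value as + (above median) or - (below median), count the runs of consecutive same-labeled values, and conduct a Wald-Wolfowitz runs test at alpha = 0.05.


Step 1: Compute median = 32; label A = above, B = below.
Labels in order: AAAABBBBAAABBABB  (n_A = 8, n_B = 8)
Step 2: Count runs R = 6.
Step 3: Under H0 (random ordering), E[R] = 2*n_A*n_B/(n_A+n_B) + 1 = 2*8*8/16 + 1 = 9.0000.
        Var[R] = 2*n_A*n_B*(2*n_A*n_B - n_A - n_B) / ((n_A+n_B)^2 * (n_A+n_B-1)) = 14336/3840 = 3.7333.
        SD[R] = 1.9322.
Step 4: Continuity-corrected z = (R + 0.5 - E[R]) / SD[R] = (6 + 0.5 - 9.0000) / 1.9322 = -1.2939.
Step 5: Two-sided p-value via normal approximation = 2*(1 - Phi(|z|)) = 0.195709.
Step 6: alpha = 0.05. fail to reject H0.

R = 6, z = -1.2939, p = 0.195709, fail to reject H0.


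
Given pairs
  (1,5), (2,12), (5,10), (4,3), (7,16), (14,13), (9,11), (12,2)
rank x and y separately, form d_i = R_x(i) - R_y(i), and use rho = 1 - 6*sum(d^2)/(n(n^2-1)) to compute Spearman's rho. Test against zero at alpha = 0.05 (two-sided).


Step 1: Rank x and y separately (midranks; no ties here).
rank(x): 1->1, 2->2, 5->4, 4->3, 7->5, 14->8, 9->6, 12->7
rank(y): 5->3, 12->6, 10->4, 3->2, 16->8, 13->7, 11->5, 2->1
Step 2: d_i = R_x(i) - R_y(i); compute d_i^2.
  (1-3)^2=4, (2-6)^2=16, (4-4)^2=0, (3-2)^2=1, (5-8)^2=9, (8-7)^2=1, (6-5)^2=1, (7-1)^2=36
sum(d^2) = 68.
Step 3: rho = 1 - 6*68 / (8*(8^2 - 1)) = 1 - 408/504 = 0.190476.
Step 4: Under H0, t = rho * sqrt((n-2)/(1-rho^2)) = 0.4753 ~ t(6).
Step 5: Two-sided p-value from the t-distribution with 6 df = 0.651401.
Step 6: alpha = 0.05. fail to reject H0.

rho = 0.1905, p = 0.651401, fail to reject H0 at alpha = 0.05.


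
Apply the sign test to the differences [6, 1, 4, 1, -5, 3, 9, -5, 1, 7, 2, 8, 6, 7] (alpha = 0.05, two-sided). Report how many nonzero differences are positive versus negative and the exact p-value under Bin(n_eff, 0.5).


Step 1: Discard zero differences. Original n = 14; n_eff = number of nonzero differences = 14.
Nonzero differences (with sign): +6, +1, +4, +1, -5, +3, +9, -5, +1, +7, +2, +8, +6, +7
Step 2: Count signs: positive = 12, negative = 2.
Step 3: Under H0: P(positive) = 0.5, so the number of positives S ~ Bin(14, 0.5).
Step 4: Two-sided exact p-value = sum of Bin(14,0.5) probabilities at or below the observed probability = 0.012939.
Step 5: alpha = 0.05. reject H0.

n_eff = 14, pos = 12, neg = 2, p = 0.012939, reject H0.


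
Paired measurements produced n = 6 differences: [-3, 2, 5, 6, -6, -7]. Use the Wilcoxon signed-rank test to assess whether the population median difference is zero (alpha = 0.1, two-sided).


Step 1: Drop any zero differences (none here) and take |d_i|.
|d| = [3, 2, 5, 6, 6, 7]
Step 2: Midrank |d_i| (ties get averaged ranks).
ranks: |3|->2, |2|->1, |5|->3, |6|->4.5, |6|->4.5, |7|->6
Step 3: Attach original signs; sum ranks with positive sign and with negative sign.
W+ = 1 + 3 + 4.5 = 8.5
W- = 2 + 4.5 + 6 = 12.5
(Check: W+ + W- = 21 should equal n(n+1)/2 = 21.)
Step 4: Test statistic W = min(W+, W-) = 8.5.
Step 5: Ties in |d|, so use the tie-corrected normal approximation.
        E[W] = n(n+1)/4 = 6*7/4 = 10.5.
        Tie groups: |d|=6 (t=2); sum(t^3 - t) = 6.
        Var[W] = n(n+1)(2n+1)/24 - sum(t^3-t)/48 = 546/24 - 6/48 = 22.625.
        z = (W - E[W]) / sqrt(Var[W]) = (8.5 - 10.5) / 4.7566 = -0.4205.
        Two-sided p = 2*Phi(z) = 0.674142.
Step 6: alpha = 0.1. fail to reject H0.

W+ = 8.5, W- = 12.5, W = min = 8.5, p = 0.674142, fail to reject H0.


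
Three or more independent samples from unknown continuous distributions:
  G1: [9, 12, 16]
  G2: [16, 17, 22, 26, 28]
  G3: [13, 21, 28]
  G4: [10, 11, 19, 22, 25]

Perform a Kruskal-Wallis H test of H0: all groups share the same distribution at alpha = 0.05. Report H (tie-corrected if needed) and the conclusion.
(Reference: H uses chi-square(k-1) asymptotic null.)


Step 1: Combine all N = 16 observations and assign midranks.
sorted (value, group, rank): (9,G1,1), (10,G4,2), (11,G4,3), (12,G1,4), (13,G3,5), (16,G1,6.5), (16,G2,6.5), (17,G2,8), (19,G4,9), (21,G3,10), (22,G2,11.5), (22,G4,11.5), (25,G4,13), (26,G2,14), (28,G2,15.5), (28,G3,15.5)
Step 2: Sum ranks within each group.
R_1 = 11.5 (n_1 = 3)
R_2 = 55.5 (n_2 = 5)
R_3 = 30.5 (n_3 = 3)
R_4 = 38.5 (n_4 = 5)
Step 3: H = 12/(N(N+1)) * sum(R_i^2/n_i) - 3(N+1)
     = 12/(16*17) * (11.5^2/3 + 55.5^2/5 + 30.5^2/3 + 38.5^2/5) - 3*17
     = 0.044118 * 1266.67 - 51
     = 4.882353.
Step 4: Ties present; correction factor C = 1 - 18/(16^3 - 16) = 0.995588. Corrected H = 4.882353 / 0.995588 = 4.903988.
Step 5: Under H0, H ~ chi^2(3); p-value = 0.178964.
Step 6: alpha = 0.05. fail to reject H0.

H = 4.9040, df = 3, p = 0.178964, fail to reject H0.


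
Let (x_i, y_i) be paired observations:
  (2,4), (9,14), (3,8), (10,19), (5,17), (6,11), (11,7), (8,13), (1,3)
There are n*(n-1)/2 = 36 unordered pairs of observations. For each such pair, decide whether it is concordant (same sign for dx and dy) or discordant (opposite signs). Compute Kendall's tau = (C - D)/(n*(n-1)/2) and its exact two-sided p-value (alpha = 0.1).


Step 1: Enumerate the 36 unordered pairs (i,j) with i<j and classify each by sign(x_j-x_i) * sign(y_j-y_i).
  (1,2):dx=+7,dy=+10->C; (1,3):dx=+1,dy=+4->C; (1,4):dx=+8,dy=+15->C; (1,5):dx=+3,dy=+13->C
  (1,6):dx=+4,dy=+7->C; (1,7):dx=+9,dy=+3->C; (1,8):dx=+6,dy=+9->C; (1,9):dx=-1,dy=-1->C
  (2,3):dx=-6,dy=-6->C; (2,4):dx=+1,dy=+5->C; (2,5):dx=-4,dy=+3->D; (2,6):dx=-3,dy=-3->C
  (2,7):dx=+2,dy=-7->D; (2,8):dx=-1,dy=-1->C; (2,9):dx=-8,dy=-11->C; (3,4):dx=+7,dy=+11->C
  (3,5):dx=+2,dy=+9->C; (3,6):dx=+3,dy=+3->C; (3,7):dx=+8,dy=-1->D; (3,8):dx=+5,dy=+5->C
  (3,9):dx=-2,dy=-5->C; (4,5):dx=-5,dy=-2->C; (4,6):dx=-4,dy=-8->C; (4,7):dx=+1,dy=-12->D
  (4,8):dx=-2,dy=-6->C; (4,9):dx=-9,dy=-16->C; (5,6):dx=+1,dy=-6->D; (5,7):dx=+6,dy=-10->D
  (5,8):dx=+3,dy=-4->D; (5,9):dx=-4,dy=-14->C; (6,7):dx=+5,dy=-4->D; (6,8):dx=+2,dy=+2->C
  (6,9):dx=-5,dy=-8->C; (7,8):dx=-3,dy=+6->D; (7,9):dx=-10,dy=-4->C; (8,9):dx=-7,dy=-10->C
Step 2: C = 27, D = 9, total pairs = 36.
Step 3: tau = (C - D)/(n(n-1)/2) = (27 - 9)/36 = 0.500000.
Step 4: Exact two-sided p-value (enumerate n! = 362880 permutations of y under H0): p = 0.075176.
Step 5: alpha = 0.1. reject H0.

tau_b = 0.5000 (C=27, D=9), p = 0.075176, reject H0.


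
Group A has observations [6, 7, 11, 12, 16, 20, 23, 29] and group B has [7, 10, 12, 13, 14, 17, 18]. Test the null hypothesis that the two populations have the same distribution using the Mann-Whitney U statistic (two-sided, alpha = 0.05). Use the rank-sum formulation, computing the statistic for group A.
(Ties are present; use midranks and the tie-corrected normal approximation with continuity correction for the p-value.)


Step 1: Combine and sort all 15 observations; assign midranks.
sorted (value, group): (6,X), (7,X), (7,Y), (10,Y), (11,X), (12,X), (12,Y), (13,Y), (14,Y), (16,X), (17,Y), (18,Y), (20,X), (23,X), (29,X)
ranks: 6->1, 7->2.5, 7->2.5, 10->4, 11->5, 12->6.5, 12->6.5, 13->8, 14->9, 16->10, 17->11, 18->12, 20->13, 23->14, 29->15
Step 2: Rank sum for X: R1 = 1 + 2.5 + 5 + 6.5 + 10 + 13 + 14 + 15 = 67.
Step 3: U_X = R1 - n1(n1+1)/2 = 67 - 8*9/2 = 67 - 36 = 31.
       U_Y = n1*n2 - U_X = 56 - 31 = 25.
Step 4: Ties are present, so use the tie-corrected normal approximation (with continuity correction) for the p-value.
Step 5: p-value = 0.771941; compare to alpha = 0.05. fail to reject H0.

U_X = 31, p = 0.771941, fail to reject H0 at alpha = 0.05.


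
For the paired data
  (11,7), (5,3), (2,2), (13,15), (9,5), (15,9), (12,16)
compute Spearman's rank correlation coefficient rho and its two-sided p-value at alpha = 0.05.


Step 1: Rank x and y separately (midranks; no ties here).
rank(x): 11->4, 5->2, 2->1, 13->6, 9->3, 15->7, 12->5
rank(y): 7->4, 3->2, 2->1, 15->6, 5->3, 9->5, 16->7
Step 2: d_i = R_x(i) - R_y(i); compute d_i^2.
  (4-4)^2=0, (2-2)^2=0, (1-1)^2=0, (6-6)^2=0, (3-3)^2=0, (7-5)^2=4, (5-7)^2=4
sum(d^2) = 8.
Step 3: rho = 1 - 6*8 / (7*(7^2 - 1)) = 1 - 48/336 = 0.857143.
Step 4: Under H0, t = rho * sqrt((n-2)/(1-rho^2)) = 3.7210 ~ t(5).
Step 5: Two-sided p-value from the t-distribution with 5 df = 0.013697.
Step 6: alpha = 0.05. reject H0.

rho = 0.8571, p = 0.013697, reject H0 at alpha = 0.05.


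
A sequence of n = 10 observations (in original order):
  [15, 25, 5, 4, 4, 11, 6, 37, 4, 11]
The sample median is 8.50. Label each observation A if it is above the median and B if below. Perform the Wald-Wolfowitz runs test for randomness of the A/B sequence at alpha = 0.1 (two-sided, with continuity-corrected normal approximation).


Step 1: Compute median = 8.50; label A = above, B = below.
Labels in order: AABBBABABA  (n_A = 5, n_B = 5)
Step 2: Count runs R = 7.
Step 3: Under H0 (random ordering), E[R] = 2*n_A*n_B/(n_A+n_B) + 1 = 2*5*5/10 + 1 = 6.0000.
        Var[R] = 2*n_A*n_B*(2*n_A*n_B - n_A - n_B) / ((n_A+n_B)^2 * (n_A+n_B-1)) = 2000/900 = 2.2222.
        SD[R] = 1.4907.
Step 4: Continuity-corrected z = (R - 0.5 - E[R]) / SD[R] = (7 - 0.5 - 6.0000) / 1.4907 = 0.3354.
Step 5: Two-sided p-value via normal approximation = 2*(1 - Phi(|z|)) = 0.737316.
Step 6: alpha = 0.1. fail to reject H0.

R = 7, z = 0.3354, p = 0.737316, fail to reject H0.


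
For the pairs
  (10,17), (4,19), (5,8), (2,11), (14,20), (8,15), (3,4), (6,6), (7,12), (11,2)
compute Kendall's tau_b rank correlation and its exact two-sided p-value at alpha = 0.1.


Step 1: Enumerate the 45 unordered pairs (i,j) with i<j and classify each by sign(x_j-x_i) * sign(y_j-y_i).
  (1,2):dx=-6,dy=+2->D; (1,3):dx=-5,dy=-9->C; (1,4):dx=-8,dy=-6->C; (1,5):dx=+4,dy=+3->C
  (1,6):dx=-2,dy=-2->C; (1,7):dx=-7,dy=-13->C; (1,8):dx=-4,dy=-11->C; (1,9):dx=-3,dy=-5->C
  (1,10):dx=+1,dy=-15->D; (2,3):dx=+1,dy=-11->D; (2,4):dx=-2,dy=-8->C; (2,5):dx=+10,dy=+1->C
  (2,6):dx=+4,dy=-4->D; (2,7):dx=-1,dy=-15->C; (2,8):dx=+2,dy=-13->D; (2,9):dx=+3,dy=-7->D
  (2,10):dx=+7,dy=-17->D; (3,4):dx=-3,dy=+3->D; (3,5):dx=+9,dy=+12->C; (3,6):dx=+3,dy=+7->C
  (3,7):dx=-2,dy=-4->C; (3,8):dx=+1,dy=-2->D; (3,9):dx=+2,dy=+4->C; (3,10):dx=+6,dy=-6->D
  (4,5):dx=+12,dy=+9->C; (4,6):dx=+6,dy=+4->C; (4,7):dx=+1,dy=-7->D; (4,8):dx=+4,dy=-5->D
  (4,9):dx=+5,dy=+1->C; (4,10):dx=+9,dy=-9->D; (5,6):dx=-6,dy=-5->C; (5,7):dx=-11,dy=-16->C
  (5,8):dx=-8,dy=-14->C; (5,9):dx=-7,dy=-8->C; (5,10):dx=-3,dy=-18->C; (6,7):dx=-5,dy=-11->C
  (6,8):dx=-2,dy=-9->C; (6,9):dx=-1,dy=-3->C; (6,10):dx=+3,dy=-13->D; (7,8):dx=+3,dy=+2->C
  (7,9):dx=+4,dy=+8->C; (7,10):dx=+8,dy=-2->D; (8,9):dx=+1,dy=+6->C; (8,10):dx=+5,dy=-4->D
  (9,10):dx=+4,dy=-10->D
Step 2: C = 28, D = 17, total pairs = 45.
Step 3: tau = (C - D)/(n(n-1)/2) = (28 - 17)/45 = 0.244444.
Step 4: Exact two-sided p-value (enumerate n! = 3628800 permutations of y under H0): p = 0.380720.
Step 5: alpha = 0.1. fail to reject H0.

tau_b = 0.2444 (C=28, D=17), p = 0.380720, fail to reject H0.


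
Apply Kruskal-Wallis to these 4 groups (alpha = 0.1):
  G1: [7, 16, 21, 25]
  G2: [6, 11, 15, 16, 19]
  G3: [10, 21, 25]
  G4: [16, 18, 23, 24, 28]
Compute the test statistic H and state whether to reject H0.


Step 1: Combine all N = 17 observations and assign midranks.
sorted (value, group, rank): (6,G2,1), (7,G1,2), (10,G3,3), (11,G2,4), (15,G2,5), (16,G1,7), (16,G2,7), (16,G4,7), (18,G4,9), (19,G2,10), (21,G1,11.5), (21,G3,11.5), (23,G4,13), (24,G4,14), (25,G1,15.5), (25,G3,15.5), (28,G4,17)
Step 2: Sum ranks within each group.
R_1 = 36 (n_1 = 4)
R_2 = 27 (n_2 = 5)
R_3 = 30 (n_3 = 3)
R_4 = 60 (n_4 = 5)
Step 3: H = 12/(N(N+1)) * sum(R_i^2/n_i) - 3(N+1)
     = 12/(17*18) * (36^2/4 + 27^2/5 + 30^2/3 + 60^2/5) - 3*18
     = 0.039216 * 1489.8 - 54
     = 4.423529.
Step 4: Ties present; correction factor C = 1 - 36/(17^3 - 17) = 0.992647. Corrected H = 4.423529 / 0.992647 = 4.456296.
Step 5: Under H0, H ~ chi^2(3); p-value = 0.216222.
Step 6: alpha = 0.1. fail to reject H0.

H = 4.4563, df = 3, p = 0.216222, fail to reject H0.


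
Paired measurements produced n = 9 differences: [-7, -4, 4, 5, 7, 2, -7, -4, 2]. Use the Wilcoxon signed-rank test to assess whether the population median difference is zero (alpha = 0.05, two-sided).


Step 1: Drop any zero differences (none here) and take |d_i|.
|d| = [7, 4, 4, 5, 7, 2, 7, 4, 2]
Step 2: Midrank |d_i| (ties get averaged ranks).
ranks: |7|->8, |4|->4, |4|->4, |5|->6, |7|->8, |2|->1.5, |7|->8, |4|->4, |2|->1.5
Step 3: Attach original signs; sum ranks with positive sign and with negative sign.
W+ = 4 + 6 + 8 + 1.5 + 1.5 = 21
W- = 8 + 4 + 8 + 4 = 24
(Check: W+ + W- = 45 should equal n(n+1)/2 = 45.)
Step 4: Test statistic W = min(W+, W-) = 21.
Step 5: Ties in |d|, so use the tie-corrected normal approximation.
        E[W] = n(n+1)/4 = 9*10/4 = 22.5.
        Tie groups: |d|=2 (t=2), |d|=4 (t=3), |d|=7 (t=3); sum(t^3 - t) = 54.
        Var[W] = n(n+1)(2n+1)/24 - sum(t^3-t)/48 = 1710/24 - 54/48 = 70.125.
        z = (W - E[W]) / sqrt(Var[W]) = (21 - 22.5) / 8.3741 = -0.1791.
        Two-sided p = 2*Phi(z) = 0.857840.
Step 6: alpha = 0.05. fail to reject H0.

W+ = 21, W- = 24, W = min = 21, p = 0.857840, fail to reject H0.


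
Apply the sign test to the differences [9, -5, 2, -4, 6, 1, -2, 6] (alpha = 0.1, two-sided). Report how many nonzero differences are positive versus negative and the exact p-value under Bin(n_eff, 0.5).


Step 1: Discard zero differences. Original n = 8; n_eff = number of nonzero differences = 8.
Nonzero differences (with sign): +9, -5, +2, -4, +6, +1, -2, +6
Step 2: Count signs: positive = 5, negative = 3.
Step 3: Under H0: P(positive) = 0.5, so the number of positives S ~ Bin(8, 0.5).
Step 4: Two-sided exact p-value = sum of Bin(8,0.5) probabilities at or below the observed probability = 0.726562.
Step 5: alpha = 0.1. fail to reject H0.

n_eff = 8, pos = 5, neg = 3, p = 0.726562, fail to reject H0.


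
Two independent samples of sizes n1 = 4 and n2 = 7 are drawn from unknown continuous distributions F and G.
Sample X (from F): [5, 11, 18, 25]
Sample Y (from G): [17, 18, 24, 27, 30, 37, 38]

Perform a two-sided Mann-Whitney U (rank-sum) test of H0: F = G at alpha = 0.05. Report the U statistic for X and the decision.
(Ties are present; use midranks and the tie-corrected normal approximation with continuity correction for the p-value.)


Step 1: Combine and sort all 11 observations; assign midranks.
sorted (value, group): (5,X), (11,X), (17,Y), (18,X), (18,Y), (24,Y), (25,X), (27,Y), (30,Y), (37,Y), (38,Y)
ranks: 5->1, 11->2, 17->3, 18->4.5, 18->4.5, 24->6, 25->7, 27->8, 30->9, 37->10, 38->11
Step 2: Rank sum for X: R1 = 1 + 2 + 4.5 + 7 = 14.5.
Step 3: U_X = R1 - n1(n1+1)/2 = 14.5 - 4*5/2 = 14.5 - 10 = 4.5.
       U_Y = n1*n2 - U_X = 28 - 4.5 = 23.5.
Step 4: Ties are present, so use the tie-corrected normal approximation (with continuity correction) for the p-value.
Step 5: p-value = 0.088247; compare to alpha = 0.05. fail to reject H0.

U_X = 4.5, p = 0.088247, fail to reject H0 at alpha = 0.05.


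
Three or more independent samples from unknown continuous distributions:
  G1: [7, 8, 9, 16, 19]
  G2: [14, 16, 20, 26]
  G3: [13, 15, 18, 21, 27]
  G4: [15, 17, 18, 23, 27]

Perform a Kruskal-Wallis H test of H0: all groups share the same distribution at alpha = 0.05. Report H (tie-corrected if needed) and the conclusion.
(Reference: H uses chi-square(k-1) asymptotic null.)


Step 1: Combine all N = 19 observations and assign midranks.
sorted (value, group, rank): (7,G1,1), (8,G1,2), (9,G1,3), (13,G3,4), (14,G2,5), (15,G3,6.5), (15,G4,6.5), (16,G1,8.5), (16,G2,8.5), (17,G4,10), (18,G3,11.5), (18,G4,11.5), (19,G1,13), (20,G2,14), (21,G3,15), (23,G4,16), (26,G2,17), (27,G3,18.5), (27,G4,18.5)
Step 2: Sum ranks within each group.
R_1 = 27.5 (n_1 = 5)
R_2 = 44.5 (n_2 = 4)
R_3 = 55.5 (n_3 = 5)
R_4 = 62.5 (n_4 = 5)
Step 3: H = 12/(N(N+1)) * sum(R_i^2/n_i) - 3(N+1)
     = 12/(19*20) * (27.5^2/5 + 44.5^2/4 + 55.5^2/5 + 62.5^2/5) - 3*20
     = 0.031579 * 2043.61 - 60
     = 4.535132.
Step 4: Ties present; correction factor C = 1 - 24/(19^3 - 19) = 0.996491. Corrected H = 4.535132 / 0.996491 = 4.551100.
Step 5: Under H0, H ~ chi^2(3); p-value = 0.207777.
Step 6: alpha = 0.05. fail to reject H0.

H = 4.5511, df = 3, p = 0.207777, fail to reject H0.


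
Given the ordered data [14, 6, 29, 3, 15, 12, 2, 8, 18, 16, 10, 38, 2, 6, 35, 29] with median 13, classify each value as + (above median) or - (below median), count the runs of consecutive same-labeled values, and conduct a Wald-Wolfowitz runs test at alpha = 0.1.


Step 1: Compute median = 13; label A = above, B = below.
Labels in order: ABABABBBAABABBAA  (n_A = 8, n_B = 8)
Step 2: Count runs R = 11.
Step 3: Under H0 (random ordering), E[R] = 2*n_A*n_B/(n_A+n_B) + 1 = 2*8*8/16 + 1 = 9.0000.
        Var[R] = 2*n_A*n_B*(2*n_A*n_B - n_A - n_B) / ((n_A+n_B)^2 * (n_A+n_B-1)) = 14336/3840 = 3.7333.
        SD[R] = 1.9322.
Step 4: Continuity-corrected z = (R - 0.5 - E[R]) / SD[R] = (11 - 0.5 - 9.0000) / 1.9322 = 0.7763.
Step 5: Two-sided p-value via normal approximation = 2*(1 - Phi(|z|)) = 0.437558.
Step 6: alpha = 0.1. fail to reject H0.

R = 11, z = 0.7763, p = 0.437558, fail to reject H0.


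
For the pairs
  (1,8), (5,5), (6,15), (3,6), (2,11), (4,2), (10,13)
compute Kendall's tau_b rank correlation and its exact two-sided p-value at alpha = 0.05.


Step 1: Enumerate the 21 unordered pairs (i,j) with i<j and classify each by sign(x_j-x_i) * sign(y_j-y_i).
  (1,2):dx=+4,dy=-3->D; (1,3):dx=+5,dy=+7->C; (1,4):dx=+2,dy=-2->D; (1,5):dx=+1,dy=+3->C
  (1,6):dx=+3,dy=-6->D; (1,7):dx=+9,dy=+5->C; (2,3):dx=+1,dy=+10->C; (2,4):dx=-2,dy=+1->D
  (2,5):dx=-3,dy=+6->D; (2,6):dx=-1,dy=-3->C; (2,7):dx=+5,dy=+8->C; (3,4):dx=-3,dy=-9->C
  (3,5):dx=-4,dy=-4->C; (3,6):dx=-2,dy=-13->C; (3,7):dx=+4,dy=-2->D; (4,5):dx=-1,dy=+5->D
  (4,6):dx=+1,dy=-4->D; (4,7):dx=+7,dy=+7->C; (5,6):dx=+2,dy=-9->D; (5,7):dx=+8,dy=+2->C
  (6,7):dx=+6,dy=+11->C
Step 2: C = 12, D = 9, total pairs = 21.
Step 3: tau = (C - D)/(n(n-1)/2) = (12 - 9)/21 = 0.142857.
Step 4: Exact two-sided p-value (enumerate n! = 5040 permutations of y under H0): p = 0.772619.
Step 5: alpha = 0.05. fail to reject H0.

tau_b = 0.1429 (C=12, D=9), p = 0.772619, fail to reject H0.


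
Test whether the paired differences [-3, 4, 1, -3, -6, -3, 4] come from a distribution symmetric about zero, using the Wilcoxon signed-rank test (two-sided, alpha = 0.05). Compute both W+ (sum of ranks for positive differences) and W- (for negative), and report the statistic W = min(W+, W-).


Step 1: Drop any zero differences (none here) and take |d_i|.
|d| = [3, 4, 1, 3, 6, 3, 4]
Step 2: Midrank |d_i| (ties get averaged ranks).
ranks: |3|->3, |4|->5.5, |1|->1, |3|->3, |6|->7, |3|->3, |4|->5.5
Step 3: Attach original signs; sum ranks with positive sign and with negative sign.
W+ = 5.5 + 1 + 5.5 = 12
W- = 3 + 3 + 7 + 3 = 16
(Check: W+ + W- = 28 should equal n(n+1)/2 = 28.)
Step 4: Test statistic W = min(W+, W-) = 12.
Step 5: Ties in |d|, so use the tie-corrected normal approximation.
        E[W] = n(n+1)/4 = 7*8/4 = 14.
        Tie groups: |d|=3 (t=3), |d|=4 (t=2); sum(t^3 - t) = 30.
        Var[W] = n(n+1)(2n+1)/24 - sum(t^3-t)/48 = 840/24 - 30/48 = 34.375.
        z = (W - E[W]) / sqrt(Var[W]) = (12 - 14) / 5.8630 = -0.3411.
        Two-sided p = 2*Phi(z) = 0.733012.
Step 6: alpha = 0.05. fail to reject H0.

W+ = 12, W- = 16, W = min = 12, p = 0.733012, fail to reject H0.


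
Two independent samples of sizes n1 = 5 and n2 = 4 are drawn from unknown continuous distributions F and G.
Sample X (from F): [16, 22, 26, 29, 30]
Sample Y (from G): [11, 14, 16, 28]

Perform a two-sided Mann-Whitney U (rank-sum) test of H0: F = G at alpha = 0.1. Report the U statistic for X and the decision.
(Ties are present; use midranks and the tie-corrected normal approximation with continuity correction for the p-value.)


Step 1: Combine and sort all 9 observations; assign midranks.
sorted (value, group): (11,Y), (14,Y), (16,X), (16,Y), (22,X), (26,X), (28,Y), (29,X), (30,X)
ranks: 11->1, 14->2, 16->3.5, 16->3.5, 22->5, 26->6, 28->7, 29->8, 30->9
Step 2: Rank sum for X: R1 = 3.5 + 5 + 6 + 8 + 9 = 31.5.
Step 3: U_X = R1 - n1(n1+1)/2 = 31.5 - 5*6/2 = 31.5 - 15 = 16.5.
       U_Y = n1*n2 - U_X = 20 - 16.5 = 3.5.
Step 4: Ties are present, so use the tie-corrected normal approximation (with continuity correction) for the p-value.
Step 5: p-value = 0.139983; compare to alpha = 0.1. fail to reject H0.

U_X = 16.5, p = 0.139983, fail to reject H0 at alpha = 0.1.


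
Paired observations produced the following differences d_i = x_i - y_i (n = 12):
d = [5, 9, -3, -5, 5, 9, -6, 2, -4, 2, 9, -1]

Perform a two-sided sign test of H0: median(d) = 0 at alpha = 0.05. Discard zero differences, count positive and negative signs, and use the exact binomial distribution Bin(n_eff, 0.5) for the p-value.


Step 1: Discard zero differences. Original n = 12; n_eff = number of nonzero differences = 12.
Nonzero differences (with sign): +5, +9, -3, -5, +5, +9, -6, +2, -4, +2, +9, -1
Step 2: Count signs: positive = 7, negative = 5.
Step 3: Under H0: P(positive) = 0.5, so the number of positives S ~ Bin(12, 0.5).
Step 4: Two-sided exact p-value = sum of Bin(12,0.5) probabilities at or below the observed probability = 0.774414.
Step 5: alpha = 0.05. fail to reject H0.

n_eff = 12, pos = 7, neg = 5, p = 0.774414, fail to reject H0.


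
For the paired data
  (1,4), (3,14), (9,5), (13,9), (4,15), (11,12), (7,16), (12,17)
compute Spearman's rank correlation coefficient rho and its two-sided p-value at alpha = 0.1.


Step 1: Rank x and y separately (midranks; no ties here).
rank(x): 1->1, 3->2, 9->5, 13->8, 4->3, 11->6, 7->4, 12->7
rank(y): 4->1, 14->5, 5->2, 9->3, 15->6, 12->4, 16->7, 17->8
Step 2: d_i = R_x(i) - R_y(i); compute d_i^2.
  (1-1)^2=0, (2-5)^2=9, (5-2)^2=9, (8-3)^2=25, (3-6)^2=9, (6-4)^2=4, (4-7)^2=9, (7-8)^2=1
sum(d^2) = 66.
Step 3: rho = 1 - 6*66 / (8*(8^2 - 1)) = 1 - 396/504 = 0.214286.
Step 4: Under H0, t = rho * sqrt((n-2)/(1-rho^2)) = 0.5374 ~ t(6).
Step 5: Two-sided p-value from the t-distribution with 6 df = 0.610344.
Step 6: alpha = 0.1. fail to reject H0.

rho = 0.2143, p = 0.610344, fail to reject H0 at alpha = 0.1.


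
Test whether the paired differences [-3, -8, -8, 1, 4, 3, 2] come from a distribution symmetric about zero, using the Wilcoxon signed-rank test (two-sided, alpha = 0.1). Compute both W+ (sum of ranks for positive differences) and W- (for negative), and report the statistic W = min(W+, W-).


Step 1: Drop any zero differences (none here) and take |d_i|.
|d| = [3, 8, 8, 1, 4, 3, 2]
Step 2: Midrank |d_i| (ties get averaged ranks).
ranks: |3|->3.5, |8|->6.5, |8|->6.5, |1|->1, |4|->5, |3|->3.5, |2|->2
Step 3: Attach original signs; sum ranks with positive sign and with negative sign.
W+ = 1 + 5 + 3.5 + 2 = 11.5
W- = 3.5 + 6.5 + 6.5 = 16.5
(Check: W+ + W- = 28 should equal n(n+1)/2 = 28.)
Step 4: Test statistic W = min(W+, W-) = 11.5.
Step 5: Ties in |d|, so use the tie-corrected normal approximation.
        E[W] = n(n+1)/4 = 7*8/4 = 14.
        Tie groups: |d|=3 (t=2), |d|=8 (t=2); sum(t^3 - t) = 12.
        Var[W] = n(n+1)(2n+1)/24 - sum(t^3-t)/48 = 840/24 - 12/48 = 34.75.
        z = (W - E[W]) / sqrt(Var[W]) = (11.5 - 14) / 5.8949 = -0.4241.
        Two-sided p = 2*Phi(z) = 0.671497.
Step 6: alpha = 0.1. fail to reject H0.

W+ = 11.5, W- = 16.5, W = min = 11.5, p = 0.671497, fail to reject H0.


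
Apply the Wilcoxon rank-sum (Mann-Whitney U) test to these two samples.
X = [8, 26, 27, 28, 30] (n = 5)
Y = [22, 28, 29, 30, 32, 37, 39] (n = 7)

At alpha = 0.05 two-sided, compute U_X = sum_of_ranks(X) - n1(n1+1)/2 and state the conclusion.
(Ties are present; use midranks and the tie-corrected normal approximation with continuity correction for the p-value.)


Step 1: Combine and sort all 12 observations; assign midranks.
sorted (value, group): (8,X), (22,Y), (26,X), (27,X), (28,X), (28,Y), (29,Y), (30,X), (30,Y), (32,Y), (37,Y), (39,Y)
ranks: 8->1, 22->2, 26->3, 27->4, 28->5.5, 28->5.5, 29->7, 30->8.5, 30->8.5, 32->10, 37->11, 39->12
Step 2: Rank sum for X: R1 = 1 + 3 + 4 + 5.5 + 8.5 = 22.
Step 3: U_X = R1 - n1(n1+1)/2 = 22 - 5*6/2 = 22 - 15 = 7.
       U_Y = n1*n2 - U_X = 35 - 7 = 28.
Step 4: Ties are present, so use the tie-corrected normal approximation (with continuity correction) for the p-value.
Step 5: p-value = 0.103164; compare to alpha = 0.05. fail to reject H0.

U_X = 7, p = 0.103164, fail to reject H0 at alpha = 0.05.


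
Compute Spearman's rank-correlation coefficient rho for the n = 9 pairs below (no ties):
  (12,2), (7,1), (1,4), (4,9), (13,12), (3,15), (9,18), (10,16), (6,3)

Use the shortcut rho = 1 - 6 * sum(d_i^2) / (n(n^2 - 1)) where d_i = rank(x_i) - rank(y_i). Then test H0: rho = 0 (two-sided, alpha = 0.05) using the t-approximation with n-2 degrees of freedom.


Step 1: Rank x and y separately (midranks; no ties here).
rank(x): 12->8, 7->5, 1->1, 4->3, 13->9, 3->2, 9->6, 10->7, 6->4
rank(y): 2->2, 1->1, 4->4, 9->5, 12->6, 15->7, 18->9, 16->8, 3->3
Step 2: d_i = R_x(i) - R_y(i); compute d_i^2.
  (8-2)^2=36, (5-1)^2=16, (1-4)^2=9, (3-5)^2=4, (9-6)^2=9, (2-7)^2=25, (6-9)^2=9, (7-8)^2=1, (4-3)^2=1
sum(d^2) = 110.
Step 3: rho = 1 - 6*110 / (9*(9^2 - 1)) = 1 - 660/720 = 0.083333.
Step 4: Under H0, t = rho * sqrt((n-2)/(1-rho^2)) = 0.2212 ~ t(7).
Step 5: Two-sided p-value from the t-distribution with 7 df = 0.831214.
Step 6: alpha = 0.05. fail to reject H0.

rho = 0.0833, p = 0.831214, fail to reject H0 at alpha = 0.05.


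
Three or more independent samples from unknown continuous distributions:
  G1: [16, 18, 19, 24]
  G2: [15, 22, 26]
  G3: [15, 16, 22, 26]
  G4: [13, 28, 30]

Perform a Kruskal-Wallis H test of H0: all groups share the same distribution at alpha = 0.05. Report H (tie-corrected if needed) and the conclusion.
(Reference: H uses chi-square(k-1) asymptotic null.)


Step 1: Combine all N = 14 observations and assign midranks.
sorted (value, group, rank): (13,G4,1), (15,G2,2.5), (15,G3,2.5), (16,G1,4.5), (16,G3,4.5), (18,G1,6), (19,G1,7), (22,G2,8.5), (22,G3,8.5), (24,G1,10), (26,G2,11.5), (26,G3,11.5), (28,G4,13), (30,G4,14)
Step 2: Sum ranks within each group.
R_1 = 27.5 (n_1 = 4)
R_2 = 22.5 (n_2 = 3)
R_3 = 27 (n_3 = 4)
R_4 = 28 (n_4 = 3)
Step 3: H = 12/(N(N+1)) * sum(R_i^2/n_i) - 3(N+1)
     = 12/(14*15) * (27.5^2/4 + 22.5^2/3 + 27^2/4 + 28^2/3) - 3*15
     = 0.057143 * 801.396 - 45
     = 0.794048.
Step 4: Ties present; correction factor C = 1 - 24/(14^3 - 14) = 0.991209. Corrected H = 0.794048 / 0.991209 = 0.801090.
Step 5: Under H0, H ~ chi^2(3); p-value = 0.849206.
Step 6: alpha = 0.05. fail to reject H0.

H = 0.8011, df = 3, p = 0.849206, fail to reject H0.


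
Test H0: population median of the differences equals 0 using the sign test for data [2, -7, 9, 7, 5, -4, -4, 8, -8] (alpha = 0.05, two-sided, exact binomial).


Step 1: Discard zero differences. Original n = 9; n_eff = number of nonzero differences = 9.
Nonzero differences (with sign): +2, -7, +9, +7, +5, -4, -4, +8, -8
Step 2: Count signs: positive = 5, negative = 4.
Step 3: Under H0: P(positive) = 0.5, so the number of positives S ~ Bin(9, 0.5).
Step 4: Two-sided exact p-value = sum of Bin(9,0.5) probabilities at or below the observed probability = 1.000000.
Step 5: alpha = 0.05. fail to reject H0.

n_eff = 9, pos = 5, neg = 4, p = 1.000000, fail to reject H0.


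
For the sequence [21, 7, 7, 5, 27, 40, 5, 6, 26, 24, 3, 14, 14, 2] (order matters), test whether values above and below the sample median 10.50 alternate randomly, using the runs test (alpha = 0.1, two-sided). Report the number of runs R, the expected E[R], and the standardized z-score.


Step 1: Compute median = 10.50; label A = above, B = below.
Labels in order: ABBBAABBAABAAB  (n_A = 7, n_B = 7)
Step 2: Count runs R = 8.
Step 3: Under H0 (random ordering), E[R] = 2*n_A*n_B/(n_A+n_B) + 1 = 2*7*7/14 + 1 = 8.0000.
        Var[R] = 2*n_A*n_B*(2*n_A*n_B - n_A - n_B) / ((n_A+n_B)^2 * (n_A+n_B-1)) = 8232/2548 = 3.2308.
        SD[R] = 1.7974.
Step 4: R = E[R], so z = 0 with no continuity correction.
Step 5: Two-sided p-value via normal approximation = 2*(1 - Phi(|z|)) = 1.000000.
Step 6: alpha = 0.1. fail to reject H0.

R = 8, z = 0.0000, p = 1.000000, fail to reject H0.


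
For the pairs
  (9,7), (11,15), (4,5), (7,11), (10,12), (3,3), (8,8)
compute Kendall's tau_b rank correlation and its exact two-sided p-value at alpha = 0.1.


Step 1: Enumerate the 21 unordered pairs (i,j) with i<j and classify each by sign(x_j-x_i) * sign(y_j-y_i).
  (1,2):dx=+2,dy=+8->C; (1,3):dx=-5,dy=-2->C; (1,4):dx=-2,dy=+4->D; (1,5):dx=+1,dy=+5->C
  (1,6):dx=-6,dy=-4->C; (1,7):dx=-1,dy=+1->D; (2,3):dx=-7,dy=-10->C; (2,4):dx=-4,dy=-4->C
  (2,5):dx=-1,dy=-3->C; (2,6):dx=-8,dy=-12->C; (2,7):dx=-3,dy=-7->C; (3,4):dx=+3,dy=+6->C
  (3,5):dx=+6,dy=+7->C; (3,6):dx=-1,dy=-2->C; (3,7):dx=+4,dy=+3->C; (4,5):dx=+3,dy=+1->C
  (4,6):dx=-4,dy=-8->C; (4,7):dx=+1,dy=-3->D; (5,6):dx=-7,dy=-9->C; (5,7):dx=-2,dy=-4->C
  (6,7):dx=+5,dy=+5->C
Step 2: C = 18, D = 3, total pairs = 21.
Step 3: tau = (C - D)/(n(n-1)/2) = (18 - 3)/21 = 0.714286.
Step 4: Exact two-sided p-value (enumerate n! = 5040 permutations of y under H0): p = 0.030159.
Step 5: alpha = 0.1. reject H0.

tau_b = 0.7143 (C=18, D=3), p = 0.030159, reject H0.


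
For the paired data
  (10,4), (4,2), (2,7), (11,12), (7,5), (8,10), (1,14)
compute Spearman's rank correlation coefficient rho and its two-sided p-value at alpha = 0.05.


Step 1: Rank x and y separately (midranks; no ties here).
rank(x): 10->6, 4->3, 2->2, 11->7, 7->4, 8->5, 1->1
rank(y): 4->2, 2->1, 7->4, 12->6, 5->3, 10->5, 14->7
Step 2: d_i = R_x(i) - R_y(i); compute d_i^2.
  (6-2)^2=16, (3-1)^2=4, (2-4)^2=4, (7-6)^2=1, (4-3)^2=1, (5-5)^2=0, (1-7)^2=36
sum(d^2) = 62.
Step 3: rho = 1 - 6*62 / (7*(7^2 - 1)) = 1 - 372/336 = -0.107143.
Step 4: Under H0, t = rho * sqrt((n-2)/(1-rho^2)) = -0.2410 ~ t(5).
Step 5: Two-sided p-value from the t-distribution with 5 df = 0.819151.
Step 6: alpha = 0.05. fail to reject H0.

rho = -0.1071, p = 0.819151, fail to reject H0 at alpha = 0.05.


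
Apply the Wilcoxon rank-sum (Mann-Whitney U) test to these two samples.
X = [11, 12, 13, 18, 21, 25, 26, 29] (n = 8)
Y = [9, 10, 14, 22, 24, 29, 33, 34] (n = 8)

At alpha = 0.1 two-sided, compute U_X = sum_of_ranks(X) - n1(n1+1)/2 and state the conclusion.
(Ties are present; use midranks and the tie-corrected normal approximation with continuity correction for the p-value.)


Step 1: Combine and sort all 16 observations; assign midranks.
sorted (value, group): (9,Y), (10,Y), (11,X), (12,X), (13,X), (14,Y), (18,X), (21,X), (22,Y), (24,Y), (25,X), (26,X), (29,X), (29,Y), (33,Y), (34,Y)
ranks: 9->1, 10->2, 11->3, 12->4, 13->5, 14->6, 18->7, 21->8, 22->9, 24->10, 25->11, 26->12, 29->13.5, 29->13.5, 33->15, 34->16
Step 2: Rank sum for X: R1 = 3 + 4 + 5 + 7 + 8 + 11 + 12 + 13.5 = 63.5.
Step 3: U_X = R1 - n1(n1+1)/2 = 63.5 - 8*9/2 = 63.5 - 36 = 27.5.
       U_Y = n1*n2 - U_X = 64 - 27.5 = 36.5.
Step 4: Ties are present, so use the tie-corrected normal approximation (with continuity correction) for the p-value.
Step 5: p-value = 0.674198; compare to alpha = 0.1. fail to reject H0.

U_X = 27.5, p = 0.674198, fail to reject H0 at alpha = 0.1.


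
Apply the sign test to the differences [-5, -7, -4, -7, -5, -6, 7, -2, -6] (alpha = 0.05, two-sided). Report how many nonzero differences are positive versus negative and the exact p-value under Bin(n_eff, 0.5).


Step 1: Discard zero differences. Original n = 9; n_eff = number of nonzero differences = 9.
Nonzero differences (with sign): -5, -7, -4, -7, -5, -6, +7, -2, -6
Step 2: Count signs: positive = 1, negative = 8.
Step 3: Under H0: P(positive) = 0.5, so the number of positives S ~ Bin(9, 0.5).
Step 4: Two-sided exact p-value = sum of Bin(9,0.5) probabilities at or below the observed probability = 0.039062.
Step 5: alpha = 0.05. reject H0.

n_eff = 9, pos = 1, neg = 8, p = 0.039062, reject H0.
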